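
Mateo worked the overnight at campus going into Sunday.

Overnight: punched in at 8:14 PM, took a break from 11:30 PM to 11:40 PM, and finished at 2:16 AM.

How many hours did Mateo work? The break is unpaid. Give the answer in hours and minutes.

5 h 52 min

Overnight: 8:14 PM → midnight = 3 h 46 min; midnight → 2:16 AM = 2 h 16 min; span 6 h 2 min; less 10 min break → 5 h 52 min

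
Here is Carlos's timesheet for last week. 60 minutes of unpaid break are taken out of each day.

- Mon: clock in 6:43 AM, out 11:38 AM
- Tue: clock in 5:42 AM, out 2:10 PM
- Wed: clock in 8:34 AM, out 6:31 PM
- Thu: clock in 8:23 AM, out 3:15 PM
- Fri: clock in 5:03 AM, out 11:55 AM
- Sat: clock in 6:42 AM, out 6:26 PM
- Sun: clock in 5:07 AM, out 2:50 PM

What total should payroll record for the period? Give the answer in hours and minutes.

51 h 31 min

Mon: 6:43 AM–11:38 AM = 4 h 55 min; less 60 min break → 3 h 55 min
Tue: 5:42 AM–2:10 PM = 8 h 28 min; less 60 min break → 7 h 28 min
Wed: 8:34 AM–6:31 PM = 9 h 57 min; less 60 min break → 8 h 57 min
Thu: 8:23 AM–3:15 PM = 6 h 52 min; less 60 min break → 5 h 52 min
Fri: 5:03 AM–11:55 AM = 6 h 52 min; less 60 min break → 5 h 52 min
Sat: 6:42 AM–6:26 PM = 11 h 44 min; less 60 min break → 10 h 44 min
Sun: 5:07 AM–2:50 PM = 9 h 43 min; less 60 min break → 8 h 43 min
Total: 3 h 55 min + 7 h 28 min + 8 h 57 min + 5 h 52 min + 5 h 52 min + 10 h 44 min + 8 h 43 min = 51 h 31 min.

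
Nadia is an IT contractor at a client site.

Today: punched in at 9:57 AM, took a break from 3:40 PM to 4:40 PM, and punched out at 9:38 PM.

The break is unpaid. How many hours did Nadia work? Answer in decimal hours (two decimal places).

Today: 9:57 AM–9:38 PM = 11 h 41 min; less 60 min break → 10 h 41 min

10.68 hours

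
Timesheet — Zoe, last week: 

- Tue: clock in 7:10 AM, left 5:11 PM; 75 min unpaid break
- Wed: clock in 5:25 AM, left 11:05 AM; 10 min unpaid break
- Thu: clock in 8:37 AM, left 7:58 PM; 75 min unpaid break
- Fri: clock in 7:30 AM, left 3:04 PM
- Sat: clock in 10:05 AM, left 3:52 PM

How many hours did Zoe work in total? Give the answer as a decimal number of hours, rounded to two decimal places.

37.72 hours

Tue: 7:10 AM–5:11 PM = 10 h 1 min; less 75 min break → 8 h 46 min
Wed: 5:25 AM–11:05 AM = 5 h 40 min; less 10 min break → 5 h 30 min
Thu: 8:37 AM–7:58 PM = 11 h 21 min; less 75 min break → 10 h 6 min
Fri: 7:30 AM–3:04 PM = 7 h 34 min
Sat: 10:05 AM–3:52 PM = 5 h 47 min
Total: 8 h 46 min + 5 h 30 min + 10 h 6 min + 7 h 34 min + 5 h 47 min = 37 h 43 min.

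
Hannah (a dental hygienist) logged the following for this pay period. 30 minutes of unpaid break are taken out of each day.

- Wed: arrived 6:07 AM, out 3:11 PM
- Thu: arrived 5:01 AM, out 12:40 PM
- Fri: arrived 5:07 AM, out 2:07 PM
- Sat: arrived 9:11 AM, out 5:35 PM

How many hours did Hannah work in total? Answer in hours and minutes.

Wed: 6:07 AM–3:11 PM = 9 h 4 min; less 30 min break → 8 h 34 min
Thu: 5:01 AM–12:40 PM = 7 h 39 min; less 30 min break → 7 h 9 min
Fri: 5:07 AM–2:07 PM = 9 h 0 min; less 30 min break → 8 h 30 min
Sat: 9:11 AM–5:35 PM = 8 h 24 min; less 30 min break → 7 h 54 min
Total: 8 h 34 min + 7 h 9 min + 8 h 30 min + 7 h 54 min = 32 h 7 min.

32 h 7 min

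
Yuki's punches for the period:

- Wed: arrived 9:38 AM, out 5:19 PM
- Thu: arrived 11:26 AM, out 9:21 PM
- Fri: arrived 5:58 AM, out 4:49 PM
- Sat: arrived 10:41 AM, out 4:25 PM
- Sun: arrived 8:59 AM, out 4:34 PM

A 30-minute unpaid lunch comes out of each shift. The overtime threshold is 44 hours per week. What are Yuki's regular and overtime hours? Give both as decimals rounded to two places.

Regular 39.27 hours, overtime 0.00 hours

Wed: 9:38 AM–5:19 PM = 7 h 41 min; less 30 min break → 7 h 11 min
Thu: 11:26 AM–9:21 PM = 9 h 55 min; less 30 min break → 9 h 25 min
Fri: 5:58 AM–4:49 PM = 10 h 51 min; less 30 min break → 10 h 21 min
Sat: 10:41 AM–4:25 PM = 5 h 44 min; less 30 min break → 5 h 14 min
Sun: 8:59 AM–4:34 PM = 7 h 35 min; less 30 min break → 7 h 5 min
Total worked: 39 h 16 min = 39.27 h.
Threshold 44 h → overtime 0 h 0 min, regular 39 h 16 min.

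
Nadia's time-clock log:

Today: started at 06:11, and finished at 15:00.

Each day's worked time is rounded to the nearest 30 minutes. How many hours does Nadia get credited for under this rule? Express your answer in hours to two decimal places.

Today: 06:11–15:00 = 8 h 49 min → rounds to 9 h 0 min

9.00 hours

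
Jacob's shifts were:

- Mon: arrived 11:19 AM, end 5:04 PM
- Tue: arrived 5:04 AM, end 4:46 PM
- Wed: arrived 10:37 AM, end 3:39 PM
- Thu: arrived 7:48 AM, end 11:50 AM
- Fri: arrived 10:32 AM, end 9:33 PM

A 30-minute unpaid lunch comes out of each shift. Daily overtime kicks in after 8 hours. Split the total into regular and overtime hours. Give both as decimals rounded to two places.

Mon: 11:19 AM–5:04 PM = 5 h 45 min; less 30 min break → 5 h 15 min
Tue: 5:04 AM–4:46 PM = 11 h 42 min; less 30 min break → 11 h 12 min
Wed: 10:37 AM–3:39 PM = 5 h 2 min; less 30 min break → 4 h 32 min
Thu: 7:48 AM–11:50 AM = 4 h 2 min; less 30 min break → 3 h 32 min
Fri: 10:32 AM–9:33 PM = 11 h 1 min; less 30 min break → 10 h 31 min
Mon reg 5 h 15 min / OT 0 h 0 min; Tue reg 8 h 0 min / OT 3 h 12 min; Wed reg 4 h 32 min / OT 0 h 0 min; Thu reg 3 h 32 min / OT 0 h 0 min; Fri reg 8 h 0 min / OT 2 h 31 min.
Totals: regular 29 h 19 min, overtime 5 h 43 min.

Regular 29.32 hours, overtime 5.72 hours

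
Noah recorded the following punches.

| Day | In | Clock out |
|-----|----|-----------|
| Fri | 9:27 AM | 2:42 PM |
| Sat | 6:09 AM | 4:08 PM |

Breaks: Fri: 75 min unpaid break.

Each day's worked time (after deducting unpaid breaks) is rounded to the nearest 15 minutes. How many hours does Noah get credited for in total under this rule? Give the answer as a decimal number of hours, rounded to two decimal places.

Fri: 9:27 AM–2:42 PM = 5 h 15 min − 75 min = 4 h 0 min → rounds to 4 h 0 min
Sat: 6:09 AM–4:08 PM = 9 h 59 min → rounds to 10 h 0 min
Total credited: 14 h 0 min.

14.00 hours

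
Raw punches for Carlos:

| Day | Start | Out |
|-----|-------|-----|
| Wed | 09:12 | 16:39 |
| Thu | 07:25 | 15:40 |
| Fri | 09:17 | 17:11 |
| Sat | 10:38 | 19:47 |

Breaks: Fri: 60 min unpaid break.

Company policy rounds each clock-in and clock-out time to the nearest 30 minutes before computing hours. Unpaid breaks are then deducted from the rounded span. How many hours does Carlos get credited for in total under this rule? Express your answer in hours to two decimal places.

31.50 hours

Wed: in 09:12→09:00, out 16:39→16:30; 7 h 30 min
Thu: in 07:25→07:30, out 15:40→15:30; 8 h 0 min
Fri: in 09:17→09:30, out 17:11→17:00; 7 h 30 min − 60 min = 6 h 30 min
Sat: in 10:38→10:30, out 19:47→20:00; 9 h 30 min
Total credited: 31 h 30 min.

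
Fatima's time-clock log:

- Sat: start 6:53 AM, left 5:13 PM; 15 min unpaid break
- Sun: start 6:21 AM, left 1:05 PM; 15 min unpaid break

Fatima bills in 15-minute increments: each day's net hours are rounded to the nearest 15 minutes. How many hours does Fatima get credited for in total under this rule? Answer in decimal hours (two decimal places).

Sat: 6:53 AM–5:13 PM = 10 h 20 min − 15 min = 10 h 5 min → rounds to 10 h 0 min
Sun: 6:21 AM–1:05 PM = 6 h 44 min − 15 min = 6 h 29 min → rounds to 6 h 30 min
Total credited: 16 h 30 min.

16.50 hours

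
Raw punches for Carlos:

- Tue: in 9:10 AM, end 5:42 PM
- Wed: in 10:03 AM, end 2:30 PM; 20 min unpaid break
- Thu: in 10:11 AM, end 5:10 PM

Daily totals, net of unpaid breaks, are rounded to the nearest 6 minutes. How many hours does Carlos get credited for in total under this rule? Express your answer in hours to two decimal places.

Tue: 9:10 AM–5:42 PM = 8 h 32 min → rounds to 8 h 30 min
Wed: 10:03 AM–2:30 PM = 4 h 27 min − 20 min = 4 h 7 min → rounds to 4 h 6 min
Thu: 10:11 AM–5:10 PM = 6 h 59 min → rounds to 7 h 0 min
Total credited: 19 h 36 min.

19.60 hours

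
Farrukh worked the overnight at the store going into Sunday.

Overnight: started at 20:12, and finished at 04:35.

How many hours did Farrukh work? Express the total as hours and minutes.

8 h 23 min

Overnight: 20:12 → midnight = 3 h 48 min; midnight → 04:35 = 4 h 35 min; span 8 h 23 min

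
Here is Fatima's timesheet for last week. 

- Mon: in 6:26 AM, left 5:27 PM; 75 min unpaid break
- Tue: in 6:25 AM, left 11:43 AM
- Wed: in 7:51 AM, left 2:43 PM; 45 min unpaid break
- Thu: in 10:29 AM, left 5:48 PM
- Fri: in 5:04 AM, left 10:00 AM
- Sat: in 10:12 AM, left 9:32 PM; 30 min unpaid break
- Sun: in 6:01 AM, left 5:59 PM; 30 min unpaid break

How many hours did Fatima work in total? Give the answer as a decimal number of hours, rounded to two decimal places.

Mon: 6:26 AM–5:27 PM = 11 h 1 min; less 75 min break → 9 h 46 min
Tue: 6:25 AM–11:43 AM = 5 h 18 min
Wed: 7:51 AM–2:43 PM = 6 h 52 min; less 45 min break → 6 h 7 min
Thu: 10:29 AM–5:48 PM = 7 h 19 min
Fri: 5:04 AM–10:00 AM = 4 h 56 min
Sat: 10:12 AM–9:32 PM = 11 h 20 min; less 30 min break → 10 h 50 min
Sun: 6:01 AM–5:59 PM = 11 h 58 min; less 30 min break → 11 h 28 min
Total: 9 h 46 min + 5 h 18 min + 6 h 7 min + 7 h 19 min + 4 h 56 min + 10 h 50 min + 11 h 28 min = 55 h 44 min.

55.73 hours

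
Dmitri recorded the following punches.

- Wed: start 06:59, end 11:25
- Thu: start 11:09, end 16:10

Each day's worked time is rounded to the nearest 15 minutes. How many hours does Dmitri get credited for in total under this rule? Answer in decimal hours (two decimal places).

9.50 hours

Wed: 06:59–11:25 = 4 h 26 min → rounds to 4 h 30 min
Thu: 11:09–16:10 = 5 h 1 min → rounds to 5 h 0 min
Total credited: 9 h 30 min.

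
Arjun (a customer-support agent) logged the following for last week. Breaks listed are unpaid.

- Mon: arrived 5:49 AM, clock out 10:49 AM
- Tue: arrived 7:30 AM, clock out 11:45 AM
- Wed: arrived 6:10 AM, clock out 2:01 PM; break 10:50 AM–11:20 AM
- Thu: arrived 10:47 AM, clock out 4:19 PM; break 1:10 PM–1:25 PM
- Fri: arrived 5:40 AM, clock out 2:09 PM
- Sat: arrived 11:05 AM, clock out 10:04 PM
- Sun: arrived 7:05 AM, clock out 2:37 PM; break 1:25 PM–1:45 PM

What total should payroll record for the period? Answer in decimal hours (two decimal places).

48.55 hours

Mon: 5:49 AM–10:49 AM = 5 h 0 min
Tue: 7:30 AM–11:45 AM = 4 h 15 min
Wed: 6:10 AM–2:01 PM = 7 h 51 min; less 30 min break → 7 h 21 min
Thu: 10:47 AM–4:19 PM = 5 h 32 min; less 15 min break → 5 h 17 min
Fri: 5:40 AM–2:09 PM = 8 h 29 min
Sat: 11:05 AM–10:04 PM = 10 h 59 min
Sun: 7:05 AM–2:37 PM = 7 h 32 min; less 20 min break → 7 h 12 min
Total: 5 h 0 min + 4 h 15 min + 7 h 21 min + 5 h 17 min + 8 h 29 min + 10 h 59 min + 7 h 12 min = 48 h 33 min.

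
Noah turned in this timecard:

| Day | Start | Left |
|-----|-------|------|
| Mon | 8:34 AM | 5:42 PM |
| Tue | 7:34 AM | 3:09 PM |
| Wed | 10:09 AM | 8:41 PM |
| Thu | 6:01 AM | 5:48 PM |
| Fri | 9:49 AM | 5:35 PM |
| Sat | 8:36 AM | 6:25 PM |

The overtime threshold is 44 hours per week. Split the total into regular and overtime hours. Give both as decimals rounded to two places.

Mon: 8:34 AM–5:42 PM = 9 h 8 min
Tue: 7:34 AM–3:09 PM = 7 h 35 min
Wed: 10:09 AM–8:41 PM = 10 h 32 min
Thu: 6:01 AM–5:48 PM = 11 h 47 min
Fri: 9:49 AM–5:35 PM = 7 h 46 min
Sat: 8:36 AM–6:25 PM = 9 h 49 min
Total worked: 56 h 37 min = 56.62 h.
Threshold 44 h → overtime 12 h 37 min, regular 44 h 0 min.

Regular 44.00 hours, overtime 12.62 hours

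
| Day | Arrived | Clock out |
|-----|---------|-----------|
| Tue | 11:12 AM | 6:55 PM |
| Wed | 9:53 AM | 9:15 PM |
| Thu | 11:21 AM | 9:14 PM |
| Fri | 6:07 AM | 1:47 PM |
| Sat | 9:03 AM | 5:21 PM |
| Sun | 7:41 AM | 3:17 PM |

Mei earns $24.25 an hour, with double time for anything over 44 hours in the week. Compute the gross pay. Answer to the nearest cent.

Tue: 11:12 AM–6:55 PM = 7 h 43 min
Wed: 9:53 AM–9:15 PM = 11 h 22 min
Thu: 11:21 AM–9:14 PM = 9 h 53 min
Fri: 6:07 AM–1:47 PM = 7 h 40 min
Sat: 9:03 AM–5:21 PM = 8 h 18 min
Sun: 7:41 AM–3:17 PM = 7 h 36 min
Total worked: 52 h 32 min = 3152 min.
Regular 44 h 0 min = 2640 min at $24.25/h; overtime 8 h 32 min = 512 min at $48.50/h.
Pay = (2640 × $24.25 + 512 × $48.50) ÷ 60 = $1480.87.

$1480.87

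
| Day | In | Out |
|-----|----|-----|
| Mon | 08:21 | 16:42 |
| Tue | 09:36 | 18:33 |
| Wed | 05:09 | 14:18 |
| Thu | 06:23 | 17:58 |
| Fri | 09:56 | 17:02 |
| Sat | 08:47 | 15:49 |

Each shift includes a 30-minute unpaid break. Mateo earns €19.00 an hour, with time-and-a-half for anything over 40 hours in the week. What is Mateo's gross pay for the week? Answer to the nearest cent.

Mon: 08:21–16:42 = 8 h 21 min; less 30 min break → 7 h 51 min
Tue: 09:36–18:33 = 8 h 57 min; less 30 min break → 8 h 27 min
Wed: 05:09–14:18 = 9 h 9 min; less 30 min break → 8 h 39 min
Thu: 06:23–17:58 = 11 h 35 min; less 30 min break → 11 h 5 min
Fri: 09:56–17:02 = 7 h 6 min; less 30 min break → 6 h 36 min
Sat: 08:47–15:49 = 7 h 2 min; less 30 min break → 6 h 32 min
Total worked: 49 h 10 min = 2950 min.
Regular 40 h 0 min = 2400 min at €19.00/h; overtime 9 h 10 min = 550 min at €28.50/h.
Pay = (2400 × €19.00 + 550 × €28.50) ÷ 60 = €1021.25.

€1021.25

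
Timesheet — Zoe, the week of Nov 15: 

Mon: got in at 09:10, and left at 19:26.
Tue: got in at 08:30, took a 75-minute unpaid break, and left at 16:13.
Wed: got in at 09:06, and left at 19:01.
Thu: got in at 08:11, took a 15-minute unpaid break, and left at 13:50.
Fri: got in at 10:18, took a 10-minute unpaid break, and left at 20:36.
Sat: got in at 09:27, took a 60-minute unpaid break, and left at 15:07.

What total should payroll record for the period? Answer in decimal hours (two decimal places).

Mon: 09:10–19:26 = 10 h 16 min
Tue: 08:30–16:13 = 7 h 43 min; less 75 min break → 6 h 28 min
Wed: 09:06–19:01 = 9 h 55 min
Thu: 08:11–13:50 = 5 h 39 min; less 15 min break → 5 h 24 min
Fri: 10:18–20:36 = 10 h 18 min; less 10 min break → 10 h 8 min
Sat: 09:27–15:07 = 5 h 40 min; less 60 min break → 4 h 40 min
Total: 10 h 16 min + 6 h 28 min + 9 h 55 min + 5 h 24 min + 10 h 8 min + 4 h 40 min = 46 h 51 min.

46.85 hours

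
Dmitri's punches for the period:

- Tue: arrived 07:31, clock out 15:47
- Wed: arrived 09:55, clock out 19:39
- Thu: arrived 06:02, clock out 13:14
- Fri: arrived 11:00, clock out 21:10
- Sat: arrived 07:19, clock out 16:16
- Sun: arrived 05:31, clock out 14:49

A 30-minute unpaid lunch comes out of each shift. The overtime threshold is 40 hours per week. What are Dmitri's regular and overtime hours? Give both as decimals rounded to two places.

Regular 40.00 hours, overtime 10.62 hours

Tue: 07:31–15:47 = 8 h 16 min; less 30 min break → 7 h 46 min
Wed: 09:55–19:39 = 9 h 44 min; less 30 min break → 9 h 14 min
Thu: 06:02–13:14 = 7 h 12 min; less 30 min break → 6 h 42 min
Fri: 11:00–21:10 = 10 h 10 min; less 30 min break → 9 h 40 min
Sat: 07:19–16:16 = 8 h 57 min; less 30 min break → 8 h 27 min
Sun: 05:31–14:49 = 9 h 18 min; less 30 min break → 8 h 48 min
Total worked: 50 h 37 min = 50.62 h.
Threshold 40 h → overtime 10 h 37 min, regular 40 h 0 min.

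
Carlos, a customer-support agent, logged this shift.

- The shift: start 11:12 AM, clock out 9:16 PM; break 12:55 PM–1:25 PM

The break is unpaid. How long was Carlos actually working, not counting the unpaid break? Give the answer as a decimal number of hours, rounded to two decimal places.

9.57 hours

The shift: 11:12 AM–9:16 PM = 10 h 4 min; less 30 min break → 9 h 34 min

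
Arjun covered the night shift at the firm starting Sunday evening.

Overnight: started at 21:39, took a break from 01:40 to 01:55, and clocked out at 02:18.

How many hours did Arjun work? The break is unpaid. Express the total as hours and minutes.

Overnight: 21:39 → midnight = 2 h 21 min; midnight → 02:18 = 2 h 18 min; span 4 h 39 min; less 15 min break → 4 h 24 min

4 h 24 min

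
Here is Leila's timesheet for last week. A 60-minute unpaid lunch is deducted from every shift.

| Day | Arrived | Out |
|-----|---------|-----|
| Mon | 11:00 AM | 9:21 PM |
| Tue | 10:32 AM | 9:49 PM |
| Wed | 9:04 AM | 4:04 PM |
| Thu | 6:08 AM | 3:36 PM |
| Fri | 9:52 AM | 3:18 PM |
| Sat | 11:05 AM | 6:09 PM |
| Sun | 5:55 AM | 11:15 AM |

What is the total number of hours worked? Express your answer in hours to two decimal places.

48.93 hours

Mon: 11:00 AM–9:21 PM = 10 h 21 min; less 60 min break → 9 h 21 min
Tue: 10:32 AM–9:49 PM = 11 h 17 min; less 60 min break → 10 h 17 min
Wed: 9:04 AM–4:04 PM = 7 h 0 min; less 60 min break → 6 h 0 min
Thu: 6:08 AM–3:36 PM = 9 h 28 min; less 60 min break → 8 h 28 min
Fri: 9:52 AM–3:18 PM = 5 h 26 min; less 60 min break → 4 h 26 min
Sat: 11:05 AM–6:09 PM = 7 h 4 min; less 60 min break → 6 h 4 min
Sun: 5:55 AM–11:15 AM = 5 h 20 min; less 60 min break → 4 h 20 min
Total: 9 h 21 min + 10 h 17 min + 6 h 0 min + 8 h 28 min + 4 h 26 min + 6 h 4 min + 4 h 20 min = 48 h 56 min.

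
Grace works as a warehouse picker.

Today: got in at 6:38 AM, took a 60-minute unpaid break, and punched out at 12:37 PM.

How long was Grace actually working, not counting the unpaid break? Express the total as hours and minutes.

Today: 6:38 AM–12:37 PM = 5 h 59 min; less 60 min break → 4 h 59 min

4 h 59 min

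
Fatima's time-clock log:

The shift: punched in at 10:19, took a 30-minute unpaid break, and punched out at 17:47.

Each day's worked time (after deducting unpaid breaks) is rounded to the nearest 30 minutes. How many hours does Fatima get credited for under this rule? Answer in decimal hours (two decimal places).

7.00 hours

The shift: 10:19–17:47 = 7 h 28 min − 30 min = 6 h 58 min → rounds to 7 h 0 min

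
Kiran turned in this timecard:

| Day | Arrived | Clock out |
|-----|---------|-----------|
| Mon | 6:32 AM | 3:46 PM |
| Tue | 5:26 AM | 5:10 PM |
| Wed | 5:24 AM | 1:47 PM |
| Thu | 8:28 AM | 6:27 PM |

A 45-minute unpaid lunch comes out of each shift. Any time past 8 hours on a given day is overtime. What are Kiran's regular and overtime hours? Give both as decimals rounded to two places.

Regular 31.63 hours, overtime 4.70 hours

Mon: 6:32 AM–3:46 PM = 9 h 14 min; less 45 min break → 8 h 29 min
Tue: 5:26 AM–5:10 PM = 11 h 44 min; less 45 min break → 10 h 59 min
Wed: 5:24 AM–1:47 PM = 8 h 23 min; less 45 min break → 7 h 38 min
Thu: 8:28 AM–6:27 PM = 9 h 59 min; less 45 min break → 9 h 14 min
Mon reg 8 h 0 min / OT 0 h 29 min; Tue reg 8 h 0 min / OT 2 h 59 min; Wed reg 7 h 38 min / OT 0 h 0 min; Thu reg 8 h 0 min / OT 1 h 14 min.
Totals: regular 31 h 38 min, overtime 4 h 42 min.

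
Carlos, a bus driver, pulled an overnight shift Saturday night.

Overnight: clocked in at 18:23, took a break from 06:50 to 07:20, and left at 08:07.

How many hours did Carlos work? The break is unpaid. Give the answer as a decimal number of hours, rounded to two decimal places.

Overnight: 18:23 → midnight = 5 h 37 min; midnight → 08:07 = 8 h 7 min; span 13 h 44 min; less 30 min break → 13 h 14 min

13.23 hours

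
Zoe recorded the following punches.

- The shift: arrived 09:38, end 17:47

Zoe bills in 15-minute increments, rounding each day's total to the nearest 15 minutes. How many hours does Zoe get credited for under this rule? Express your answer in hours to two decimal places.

The shift: 09:38–17:47 = 8 h 9 min → rounds to 8 h 15 min

8.25 hours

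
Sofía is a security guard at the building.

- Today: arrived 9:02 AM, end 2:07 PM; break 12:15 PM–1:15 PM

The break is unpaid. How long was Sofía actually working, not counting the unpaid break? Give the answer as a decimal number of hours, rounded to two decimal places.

Today: 9:02 AM–2:07 PM = 5 h 5 min; less 60 min break → 4 h 5 min

4.08 hours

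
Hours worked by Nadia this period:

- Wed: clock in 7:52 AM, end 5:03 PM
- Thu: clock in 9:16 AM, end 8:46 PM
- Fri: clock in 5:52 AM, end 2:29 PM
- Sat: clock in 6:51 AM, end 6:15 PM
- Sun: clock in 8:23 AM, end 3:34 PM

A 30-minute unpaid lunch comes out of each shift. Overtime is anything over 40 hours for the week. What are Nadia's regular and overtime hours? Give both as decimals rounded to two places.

Regular 40.00 hours, overtime 5.38 hours

Wed: 7:52 AM–5:03 PM = 9 h 11 min; less 30 min break → 8 h 41 min
Thu: 9:16 AM–8:46 PM = 11 h 30 min; less 30 min break → 11 h 0 min
Fri: 5:52 AM–2:29 PM = 8 h 37 min; less 30 min break → 8 h 7 min
Sat: 6:51 AM–6:15 PM = 11 h 24 min; less 30 min break → 10 h 54 min
Sun: 8:23 AM–3:34 PM = 7 h 11 min; less 30 min break → 6 h 41 min
Total worked: 45 h 23 min = 45.38 h.
Threshold 40 h → overtime 5 h 23 min, regular 40 h 0 min.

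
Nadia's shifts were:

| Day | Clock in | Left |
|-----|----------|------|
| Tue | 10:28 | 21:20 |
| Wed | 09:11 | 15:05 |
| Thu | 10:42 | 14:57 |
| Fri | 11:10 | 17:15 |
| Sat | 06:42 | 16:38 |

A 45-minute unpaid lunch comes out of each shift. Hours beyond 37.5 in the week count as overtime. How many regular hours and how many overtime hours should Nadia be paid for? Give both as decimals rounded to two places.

Tue: 10:28–21:20 = 10 h 52 min; less 45 min break → 10 h 7 min
Wed: 09:11–15:05 = 5 h 54 min; less 45 min break → 5 h 9 min
Thu: 10:42–14:57 = 4 h 15 min; less 45 min break → 3 h 30 min
Fri: 11:10–17:15 = 6 h 5 min; less 45 min break → 5 h 20 min
Sat: 06:42–16:38 = 9 h 56 min; less 45 min break → 9 h 11 min
Total worked: 33 h 17 min = 33.28 h.
Threshold 37.5 h → overtime 0 h 0 min, regular 33 h 17 min.

Regular 33.28 hours, overtime 0.00 hours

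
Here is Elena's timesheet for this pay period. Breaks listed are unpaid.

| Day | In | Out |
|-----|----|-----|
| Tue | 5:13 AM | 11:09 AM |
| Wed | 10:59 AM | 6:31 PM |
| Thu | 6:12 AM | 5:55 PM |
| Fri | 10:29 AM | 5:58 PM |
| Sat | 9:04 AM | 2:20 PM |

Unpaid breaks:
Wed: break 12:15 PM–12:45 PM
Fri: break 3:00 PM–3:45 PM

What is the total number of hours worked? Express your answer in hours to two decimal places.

Tue: 5:13 AM–11:09 AM = 5 h 56 min
Wed: 10:59 AM–6:31 PM = 7 h 32 min; less 30 min break → 7 h 2 min
Thu: 6:12 AM–5:55 PM = 11 h 43 min
Fri: 10:29 AM–5:58 PM = 7 h 29 min; less 45 min break → 6 h 44 min
Sat: 9:04 AM–2:20 PM = 5 h 16 min
Total: 5 h 56 min + 7 h 2 min + 11 h 43 min + 6 h 44 min + 5 h 16 min = 36 h 41 min.

36.68 hours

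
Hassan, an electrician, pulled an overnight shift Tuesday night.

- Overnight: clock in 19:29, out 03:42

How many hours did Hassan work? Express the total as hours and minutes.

Overnight: 19:29 → midnight = 4 h 31 min; midnight → 03:42 = 3 h 42 min; span 8 h 13 min

8 h 13 min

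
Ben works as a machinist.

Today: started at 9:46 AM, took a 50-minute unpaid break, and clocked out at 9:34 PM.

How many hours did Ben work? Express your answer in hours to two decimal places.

10.97 hours

Today: 9:46 AM–9:34 PM = 11 h 48 min; less 50 min break → 10 h 58 min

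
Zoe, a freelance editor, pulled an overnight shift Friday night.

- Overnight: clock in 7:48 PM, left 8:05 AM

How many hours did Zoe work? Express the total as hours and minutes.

Overnight: 7:48 PM → midnight = 4 h 12 min; midnight → 8:05 AM = 8 h 5 min; span 12 h 17 min

12 h 17 min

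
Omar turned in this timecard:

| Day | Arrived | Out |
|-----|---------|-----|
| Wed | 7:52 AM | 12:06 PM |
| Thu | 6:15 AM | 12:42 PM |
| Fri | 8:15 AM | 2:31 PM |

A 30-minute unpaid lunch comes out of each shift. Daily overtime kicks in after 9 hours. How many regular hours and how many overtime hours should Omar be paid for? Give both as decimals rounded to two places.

Regular 15.45 hours, overtime 0.00 hours

Wed: 7:52 AM–12:06 PM = 4 h 14 min; less 30 min break → 3 h 44 min
Thu: 6:15 AM–12:42 PM = 6 h 27 min; less 30 min break → 5 h 57 min
Fri: 8:15 AM–2:31 PM = 6 h 16 min; less 30 min break → 5 h 46 min
Wed reg 3 h 44 min / OT 0 h 0 min; Thu reg 5 h 57 min / OT 0 h 0 min; Fri reg 5 h 46 min / OT 0 h 0 min.
Totals: regular 15 h 27 min, overtime 0 h 0 min.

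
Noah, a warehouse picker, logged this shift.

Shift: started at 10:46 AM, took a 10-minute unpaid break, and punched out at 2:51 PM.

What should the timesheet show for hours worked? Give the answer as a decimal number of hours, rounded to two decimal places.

3.92 hours

Shift: 10:46 AM–2:51 PM = 4 h 5 min; less 10 min break → 3 h 55 min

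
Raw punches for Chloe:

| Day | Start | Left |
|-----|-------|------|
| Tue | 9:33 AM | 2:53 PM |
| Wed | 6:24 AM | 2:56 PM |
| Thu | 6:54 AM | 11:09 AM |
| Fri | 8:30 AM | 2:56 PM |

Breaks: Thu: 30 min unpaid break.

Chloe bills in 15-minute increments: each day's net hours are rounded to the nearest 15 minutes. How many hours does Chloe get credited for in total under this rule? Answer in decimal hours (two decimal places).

Tue: 9:33 AM–2:53 PM = 5 h 20 min → rounds to 5 h 15 min
Wed: 6:24 AM–2:56 PM = 8 h 32 min → rounds to 8 h 30 min
Thu: 6:54 AM–11:09 AM = 4 h 15 min − 30 min = 3 h 45 min → rounds to 3 h 45 min
Fri: 8:30 AM–2:56 PM = 6 h 26 min → rounds to 6 h 30 min
Total credited: 24 h 0 min.

24.00 hours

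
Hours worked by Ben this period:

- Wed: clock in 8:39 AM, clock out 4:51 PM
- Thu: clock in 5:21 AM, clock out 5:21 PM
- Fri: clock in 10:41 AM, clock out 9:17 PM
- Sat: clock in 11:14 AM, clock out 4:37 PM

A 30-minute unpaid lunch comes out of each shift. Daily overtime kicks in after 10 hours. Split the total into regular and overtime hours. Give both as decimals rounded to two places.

Regular 32.58 hours, overtime 1.60 hours

Wed: 8:39 AM–4:51 PM = 8 h 12 min; less 30 min break → 7 h 42 min
Thu: 5:21 AM–5:21 PM = 12 h 0 min; less 30 min break → 11 h 30 min
Fri: 10:41 AM–9:17 PM = 10 h 36 min; less 30 min break → 10 h 6 min
Sat: 11:14 AM–4:37 PM = 5 h 23 min; less 30 min break → 4 h 53 min
Wed reg 7 h 42 min / OT 0 h 0 min; Thu reg 10 h 0 min / OT 1 h 30 min; Fri reg 10 h 0 min / OT 0 h 6 min; Sat reg 4 h 53 min / OT 0 h 0 min.
Totals: regular 32 h 35 min, overtime 1 h 36 min.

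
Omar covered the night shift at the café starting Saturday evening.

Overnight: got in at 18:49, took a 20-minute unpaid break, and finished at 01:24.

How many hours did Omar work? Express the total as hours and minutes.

Overnight: 18:49 → midnight = 5 h 11 min; midnight → 01:24 = 1 h 24 min; span 6 h 35 min; less 20 min break → 6 h 15 min

6 h 15 min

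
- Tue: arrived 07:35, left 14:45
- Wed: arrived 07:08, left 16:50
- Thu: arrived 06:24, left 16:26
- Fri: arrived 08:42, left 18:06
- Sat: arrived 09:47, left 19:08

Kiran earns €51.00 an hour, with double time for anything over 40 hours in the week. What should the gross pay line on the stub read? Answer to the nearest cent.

€2616.30

Tue: 07:35–14:45 = 7 h 10 min
Wed: 07:08–16:50 = 9 h 42 min
Thu: 06:24–16:26 = 10 h 2 min
Fri: 08:42–18:06 = 9 h 24 min
Sat: 09:47–19:08 = 9 h 21 min
Total worked: 45 h 39 min = 2739 min.
Regular 40 h 0 min = 2400 min at €51.00/h; overtime 5 h 39 min = 339 min at €102.00/h.
Pay = (2400 × €51.00 + 339 × €102.00) ÷ 60 = €2616.30.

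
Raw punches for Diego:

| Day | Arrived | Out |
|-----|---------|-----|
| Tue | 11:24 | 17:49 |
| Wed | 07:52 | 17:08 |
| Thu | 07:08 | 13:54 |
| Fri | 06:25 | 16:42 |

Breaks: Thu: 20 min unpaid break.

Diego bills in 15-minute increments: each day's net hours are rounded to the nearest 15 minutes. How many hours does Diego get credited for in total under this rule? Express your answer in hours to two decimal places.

Tue: 11:24–17:49 = 6 h 25 min → rounds to 6 h 30 min
Wed: 07:52–17:08 = 9 h 16 min → rounds to 9 h 15 min
Thu: 07:08–13:54 = 6 h 46 min − 20 min = 6 h 26 min → rounds to 6 h 30 min
Fri: 06:25–16:42 = 10 h 17 min → rounds to 10 h 15 min
Total credited: 32 h 30 min.

32.50 hours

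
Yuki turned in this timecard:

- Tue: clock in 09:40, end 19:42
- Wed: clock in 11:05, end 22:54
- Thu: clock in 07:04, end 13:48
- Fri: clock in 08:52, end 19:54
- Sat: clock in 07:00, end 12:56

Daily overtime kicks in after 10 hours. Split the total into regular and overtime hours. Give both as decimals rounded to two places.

Tue: 09:40–19:42 = 10 h 2 min
Wed: 11:05–22:54 = 11 h 49 min
Thu: 07:04–13:48 = 6 h 44 min
Fri: 08:52–19:54 = 11 h 2 min
Sat: 07:00–12:56 = 5 h 56 min
Tue reg 10 h 0 min / OT 0 h 2 min; Wed reg 10 h 0 min / OT 1 h 49 min; Thu reg 6 h 44 min / OT 0 h 0 min; Fri reg 10 h 0 min / OT 1 h 2 min; Sat reg 5 h 56 min / OT 0 h 0 min.
Totals: regular 42 h 40 min, overtime 2 h 53 min.

Regular 42.67 hours, overtime 2.88 hours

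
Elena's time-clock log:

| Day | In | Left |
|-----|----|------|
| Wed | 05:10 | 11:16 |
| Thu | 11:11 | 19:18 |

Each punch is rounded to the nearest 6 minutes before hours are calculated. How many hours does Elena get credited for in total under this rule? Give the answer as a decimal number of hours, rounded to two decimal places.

Wed: in 05:10→05:12, out 11:16→11:18; 6 h 6 min
Thu: in 11:11→11:12, out 19:18→19:18; 8 h 6 min
Total credited: 14 h 12 min.

14.20 hours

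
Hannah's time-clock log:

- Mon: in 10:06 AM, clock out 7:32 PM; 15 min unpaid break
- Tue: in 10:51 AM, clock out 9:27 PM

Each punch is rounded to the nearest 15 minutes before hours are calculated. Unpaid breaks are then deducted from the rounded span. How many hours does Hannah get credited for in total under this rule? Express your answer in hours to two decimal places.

20.00 hours

Mon: in 10:06 AM→10:00 AM, out 7:32 PM→7:30 PM; 9 h 30 min − 15 min = 9 h 15 min
Tue: in 10:51 AM→10:45 AM, out 9:27 PM→9:30 PM; 10 h 45 min
Total credited: 20 h 0 min.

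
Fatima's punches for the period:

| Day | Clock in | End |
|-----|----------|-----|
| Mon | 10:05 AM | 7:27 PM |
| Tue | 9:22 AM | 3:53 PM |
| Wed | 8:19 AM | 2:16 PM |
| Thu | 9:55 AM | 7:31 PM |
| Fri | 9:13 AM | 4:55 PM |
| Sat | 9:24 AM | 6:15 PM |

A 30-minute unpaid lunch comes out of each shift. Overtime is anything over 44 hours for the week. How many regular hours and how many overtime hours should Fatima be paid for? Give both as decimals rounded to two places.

Regular 44.00 hours, overtime 0.98 hours

Mon: 10:05 AM–7:27 PM = 9 h 22 min; less 30 min break → 8 h 52 min
Tue: 9:22 AM–3:53 PM = 6 h 31 min; less 30 min break → 6 h 1 min
Wed: 8:19 AM–2:16 PM = 5 h 57 min; less 30 min break → 5 h 27 min
Thu: 9:55 AM–7:31 PM = 9 h 36 min; less 30 min break → 9 h 6 min
Fri: 9:13 AM–4:55 PM = 7 h 42 min; less 30 min break → 7 h 12 min
Sat: 9:24 AM–6:15 PM = 8 h 51 min; less 30 min break → 8 h 21 min
Total worked: 44 h 59 min = 44.98 h.
Threshold 44 h → overtime 0 h 59 min, regular 44 h 0 min.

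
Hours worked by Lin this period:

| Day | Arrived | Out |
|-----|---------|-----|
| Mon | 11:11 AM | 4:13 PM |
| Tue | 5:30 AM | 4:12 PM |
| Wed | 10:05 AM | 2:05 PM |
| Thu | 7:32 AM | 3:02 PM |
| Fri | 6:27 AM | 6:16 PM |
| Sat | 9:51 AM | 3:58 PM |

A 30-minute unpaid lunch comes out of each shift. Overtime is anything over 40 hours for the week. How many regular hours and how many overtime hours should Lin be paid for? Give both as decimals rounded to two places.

Mon: 11:11 AM–4:13 PM = 5 h 2 min; less 30 min break → 4 h 32 min
Tue: 5:30 AM–4:12 PM = 10 h 42 min; less 30 min break → 10 h 12 min
Wed: 10:05 AM–2:05 PM = 4 h 0 min; less 30 min break → 3 h 30 min
Thu: 7:32 AM–3:02 PM = 7 h 30 min; less 30 min break → 7 h 0 min
Fri: 6:27 AM–6:16 PM = 11 h 49 min; less 30 min break → 11 h 19 min
Sat: 9:51 AM–3:58 PM = 6 h 7 min; less 30 min break → 5 h 37 min
Total worked: 42 h 10 min = 42.17 h.
Threshold 40 h → overtime 2 h 10 min, regular 40 h 0 min.

Regular 40.00 hours, overtime 2.17 hours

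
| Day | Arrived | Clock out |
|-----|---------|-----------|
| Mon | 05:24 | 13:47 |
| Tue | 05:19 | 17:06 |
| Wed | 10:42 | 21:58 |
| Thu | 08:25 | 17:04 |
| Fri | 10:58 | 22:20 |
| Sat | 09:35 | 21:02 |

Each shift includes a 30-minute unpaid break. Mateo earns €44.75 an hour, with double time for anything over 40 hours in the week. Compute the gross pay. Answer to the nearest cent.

Mon: 05:24–13:47 = 8 h 23 min; less 30 min break → 7 h 53 min
Tue: 05:19–17:06 = 11 h 47 min; less 30 min break → 11 h 17 min
Wed: 10:42–21:58 = 11 h 16 min; less 30 min break → 10 h 46 min
Thu: 08:25–17:04 = 8 h 39 min; less 30 min break → 8 h 9 min
Fri: 10:58–22:20 = 11 h 22 min; less 30 min break → 10 h 52 min
Sat: 09:35–21:02 = 11 h 27 min; less 30 min break → 10 h 57 min
Total worked: 59 h 54 min = 3594 min.
Regular 40 h 0 min = 2400 min at €44.75/h; overtime 19 h 54 min = 1194 min at €89.50/h.
Pay = (2400 × €44.75 + 1194 × €89.50) ÷ 60 = €3571.05.

€3571.05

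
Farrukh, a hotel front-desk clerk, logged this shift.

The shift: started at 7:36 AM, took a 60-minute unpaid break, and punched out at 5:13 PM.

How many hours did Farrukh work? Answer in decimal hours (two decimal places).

8.62 hours

The shift: 7:36 AM–5:13 PM = 9 h 37 min; less 60 min break → 8 h 37 min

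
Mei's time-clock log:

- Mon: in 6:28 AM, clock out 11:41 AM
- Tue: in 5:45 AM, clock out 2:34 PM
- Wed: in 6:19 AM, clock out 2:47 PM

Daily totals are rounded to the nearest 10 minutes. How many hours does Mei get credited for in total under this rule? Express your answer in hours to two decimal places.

22.50 hours

Mon: 6:28 AM–11:41 AM = 5 h 13 min → rounds to 5 h 10 min
Tue: 5:45 AM–2:34 PM = 8 h 49 min → rounds to 8 h 50 min
Wed: 6:19 AM–2:47 PM = 8 h 28 min → rounds to 8 h 30 min
Total credited: 22 h 30 min.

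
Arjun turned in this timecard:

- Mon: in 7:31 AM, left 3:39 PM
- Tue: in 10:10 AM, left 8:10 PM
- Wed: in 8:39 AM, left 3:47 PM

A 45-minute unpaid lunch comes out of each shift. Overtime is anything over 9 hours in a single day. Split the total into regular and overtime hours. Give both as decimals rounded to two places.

Regular 22.77 hours, overtime 0.25 hours

Mon: 7:31 AM–3:39 PM = 8 h 8 min; less 45 min break → 7 h 23 min
Tue: 10:10 AM–8:10 PM = 10 h 0 min; less 45 min break → 9 h 15 min
Wed: 8:39 AM–3:47 PM = 7 h 8 min; less 45 min break → 6 h 23 min
Mon reg 7 h 23 min / OT 0 h 0 min; Tue reg 9 h 0 min / OT 0 h 15 min; Wed reg 6 h 23 min / OT 0 h 0 min.
Totals: regular 22 h 46 min, overtime 0 h 15 min.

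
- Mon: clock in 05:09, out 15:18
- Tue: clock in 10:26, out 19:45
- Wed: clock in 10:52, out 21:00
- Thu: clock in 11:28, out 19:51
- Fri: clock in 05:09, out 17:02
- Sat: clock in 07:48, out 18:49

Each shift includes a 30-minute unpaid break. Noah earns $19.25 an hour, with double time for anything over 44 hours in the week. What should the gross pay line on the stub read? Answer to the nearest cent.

Mon: 05:09–15:18 = 10 h 9 min; less 30 min break → 9 h 39 min
Tue: 10:26–19:45 = 9 h 19 min; less 30 min break → 8 h 49 min
Wed: 10:52–21:00 = 10 h 8 min; less 30 min break → 9 h 38 min
Thu: 11:28–19:51 = 8 h 23 min; less 30 min break → 7 h 53 min
Fri: 05:09–17:02 = 11 h 53 min; less 30 min break → 11 h 23 min
Sat: 07:48–18:49 = 11 h 1 min; less 30 min break → 10 h 31 min
Total worked: 57 h 53 min = 3473 min.
Regular 44 h 0 min = 2640 min at $19.25/h; overtime 13 h 53 min = 833 min at $38.50/h.
Pay = (2640 × $19.25 + 833 × $38.50) ÷ 60 = $1381.51.

$1381.51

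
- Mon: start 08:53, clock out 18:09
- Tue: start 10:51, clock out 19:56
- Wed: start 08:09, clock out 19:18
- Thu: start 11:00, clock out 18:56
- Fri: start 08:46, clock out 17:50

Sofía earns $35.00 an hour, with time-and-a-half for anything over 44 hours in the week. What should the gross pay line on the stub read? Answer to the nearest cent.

$1671.25

Mon: 08:53–18:09 = 9 h 16 min
Tue: 10:51–19:56 = 9 h 5 min
Wed: 08:09–19:18 = 11 h 9 min
Thu: 11:00–18:56 = 7 h 56 min
Fri: 08:46–17:50 = 9 h 4 min
Total worked: 46 h 30 min = 2790 min.
Regular 44 h 0 min = 2640 min at $35.00/h; overtime 2 h 30 min = 150 min at $52.50/h.
Pay = (2640 × $35.00 + 150 × $52.50) ÷ 60 = $1671.25.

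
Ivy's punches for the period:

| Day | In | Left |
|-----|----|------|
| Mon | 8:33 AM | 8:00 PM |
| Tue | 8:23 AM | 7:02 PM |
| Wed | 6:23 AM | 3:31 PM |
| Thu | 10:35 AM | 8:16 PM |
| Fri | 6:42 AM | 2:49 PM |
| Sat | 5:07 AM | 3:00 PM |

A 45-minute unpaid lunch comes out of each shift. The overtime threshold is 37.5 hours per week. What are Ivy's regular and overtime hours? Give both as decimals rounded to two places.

Mon: 8:33 AM–8:00 PM = 11 h 27 min; less 45 min break → 10 h 42 min
Tue: 8:23 AM–7:02 PM = 10 h 39 min; less 45 min break → 9 h 54 min
Wed: 6:23 AM–3:31 PM = 9 h 8 min; less 45 min break → 8 h 23 min
Thu: 10:35 AM–8:16 PM = 9 h 41 min; less 45 min break → 8 h 56 min
Fri: 6:42 AM–2:49 PM = 8 h 7 min; less 45 min break → 7 h 22 min
Sat: 5:07 AM–3:00 PM = 9 h 53 min; less 45 min break → 9 h 8 min
Total worked: 54 h 25 min = 54.42 h.
Threshold 37.5 h → overtime 16 h 55 min, regular 37 h 30 min.

Regular 37.50 hours, overtime 16.92 hours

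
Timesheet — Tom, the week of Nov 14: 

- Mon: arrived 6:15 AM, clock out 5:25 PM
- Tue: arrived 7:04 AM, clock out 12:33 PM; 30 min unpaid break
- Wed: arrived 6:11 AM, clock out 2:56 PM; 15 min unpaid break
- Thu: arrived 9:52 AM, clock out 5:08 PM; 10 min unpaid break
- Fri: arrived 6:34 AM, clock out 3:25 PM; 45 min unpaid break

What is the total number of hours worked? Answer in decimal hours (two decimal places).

Mon: 6:15 AM–5:25 PM = 11 h 10 min
Tue: 7:04 AM–12:33 PM = 5 h 29 min; less 30 min break → 4 h 59 min
Wed: 6:11 AM–2:56 PM = 8 h 45 min; less 15 min break → 8 h 30 min
Thu: 9:52 AM–5:08 PM = 7 h 16 min; less 10 min break → 7 h 6 min
Fri: 6:34 AM–3:25 PM = 8 h 51 min; less 45 min break → 8 h 6 min
Total: 11 h 10 min + 4 h 59 min + 8 h 30 min + 7 h 6 min + 8 h 6 min = 39 h 51 min.

39.85 hours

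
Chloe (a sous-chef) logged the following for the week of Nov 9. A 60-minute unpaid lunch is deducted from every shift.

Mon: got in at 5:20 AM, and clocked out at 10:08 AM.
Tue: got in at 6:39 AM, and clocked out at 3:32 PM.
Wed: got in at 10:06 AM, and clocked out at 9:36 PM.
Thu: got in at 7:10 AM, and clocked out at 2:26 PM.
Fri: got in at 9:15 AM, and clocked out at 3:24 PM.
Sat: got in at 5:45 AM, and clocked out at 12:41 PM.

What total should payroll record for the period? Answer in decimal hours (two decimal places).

Mon: 5:20 AM–10:08 AM = 4 h 48 min; less 60 min break → 3 h 48 min
Tue: 6:39 AM–3:32 PM = 8 h 53 min; less 60 min break → 7 h 53 min
Wed: 10:06 AM–9:36 PM = 11 h 30 min; less 60 min break → 10 h 30 min
Thu: 7:10 AM–2:26 PM = 7 h 16 min; less 60 min break → 6 h 16 min
Fri: 9:15 AM–3:24 PM = 6 h 9 min; less 60 min break → 5 h 9 min
Sat: 5:45 AM–12:41 PM = 6 h 56 min; less 60 min break → 5 h 56 min
Total: 3 h 48 min + 7 h 53 min + 10 h 30 min + 6 h 16 min + 5 h 9 min + 5 h 56 min = 39 h 32 min.

39.53 hours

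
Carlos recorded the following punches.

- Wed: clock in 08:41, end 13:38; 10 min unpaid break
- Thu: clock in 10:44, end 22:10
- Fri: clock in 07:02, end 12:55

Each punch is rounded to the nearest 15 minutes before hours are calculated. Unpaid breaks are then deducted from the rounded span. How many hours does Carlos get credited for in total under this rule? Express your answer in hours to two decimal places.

Wed: in 08:41→08:45, out 13:38→13:45; 5 h 0 min − 10 min = 4 h 50 min
Thu: in 10:44→10:45, out 22:10→22:15; 11 h 30 min
Fri: in 07:02→07:00, out 12:55→13:00; 6 h 0 min
Total credited: 22 h 20 min.

22.33 hours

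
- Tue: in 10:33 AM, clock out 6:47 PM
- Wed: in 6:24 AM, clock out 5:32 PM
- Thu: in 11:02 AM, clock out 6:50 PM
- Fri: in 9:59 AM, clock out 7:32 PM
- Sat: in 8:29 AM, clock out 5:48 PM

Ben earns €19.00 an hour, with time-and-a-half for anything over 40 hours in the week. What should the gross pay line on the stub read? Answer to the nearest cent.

€931.95

Tue: 10:33 AM–6:47 PM = 8 h 14 min
Wed: 6:24 AM–5:32 PM = 11 h 8 min
Thu: 11:02 AM–6:50 PM = 7 h 48 min
Fri: 9:59 AM–7:32 PM = 9 h 33 min
Sat: 8:29 AM–5:48 PM = 9 h 19 min
Total worked: 46 h 2 min = 2762 min.
Regular 40 h 0 min = 2400 min at €19.00/h; overtime 6 h 2 min = 362 min at €28.50/h.
Pay = (2400 × €19.00 + 362 × €28.50) ÷ 60 = €931.95.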